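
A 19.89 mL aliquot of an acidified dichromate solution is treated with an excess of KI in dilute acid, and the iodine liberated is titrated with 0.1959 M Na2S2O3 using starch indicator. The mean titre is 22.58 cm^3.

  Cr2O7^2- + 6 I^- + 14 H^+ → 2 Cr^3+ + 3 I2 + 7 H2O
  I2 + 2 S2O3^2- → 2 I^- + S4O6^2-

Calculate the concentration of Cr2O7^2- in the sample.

0.03707 M

n(S2O3^2-) = 0.02258 × 0.1959 = 4.423 × 10^-3 mol
n(I2) = n(S2O3^2-)/2 = 2.212 × 10^-3 mol
From the 1:3 ratio, n(Cr2O7^2-) in the aliquot = 1/3 × 2.212 × 10^-3 = 7.372 × 10^-4 mol
[Cr2O7^2-] = 7.372 × 10^-4 / 0.01989 = 0.03707 mol/L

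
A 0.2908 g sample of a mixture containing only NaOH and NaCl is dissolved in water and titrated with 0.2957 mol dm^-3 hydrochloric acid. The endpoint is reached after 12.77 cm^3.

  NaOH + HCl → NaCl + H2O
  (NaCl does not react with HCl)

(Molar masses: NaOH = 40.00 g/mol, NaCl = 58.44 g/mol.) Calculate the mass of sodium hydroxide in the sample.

0.1510 g

n(HCl) = 0.01277 × 0.2957 = 3.776 × 10^-3 mol
Let x = n(NaOH), y = n(NaCl).
Titrant: 1x = 3.776 × 10^-3;  mass: 40.00x + 58.44y = 0.2908
Solving, x = 3.776 × 10^-3 mol, y = 2.391 × 10^-3 mol
mass of NaOH = 3.776 × 10^-3 × 40.00 = 0.1510 g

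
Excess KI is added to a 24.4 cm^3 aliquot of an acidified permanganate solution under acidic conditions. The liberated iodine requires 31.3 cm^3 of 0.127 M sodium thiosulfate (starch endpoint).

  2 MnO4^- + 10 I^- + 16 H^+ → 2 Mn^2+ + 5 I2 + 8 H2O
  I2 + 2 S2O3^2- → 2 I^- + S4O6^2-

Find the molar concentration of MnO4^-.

n(S2O3^2-) = 0.0313 × 0.127 = 3.98 × 10^-3 mol
n(I2) = n(S2O3^2-)/2 = 1.99 × 10^-3 mol
From the 2:5 ratio, n(MnO4^-) in the aliquot = 2/5 × 1.99 × 10^-3 = 7.95 × 10^-4 mol
[MnO4^-] = 7.95 × 10^-4 / 0.0244 = 0.0326 mol/L

0.0326 M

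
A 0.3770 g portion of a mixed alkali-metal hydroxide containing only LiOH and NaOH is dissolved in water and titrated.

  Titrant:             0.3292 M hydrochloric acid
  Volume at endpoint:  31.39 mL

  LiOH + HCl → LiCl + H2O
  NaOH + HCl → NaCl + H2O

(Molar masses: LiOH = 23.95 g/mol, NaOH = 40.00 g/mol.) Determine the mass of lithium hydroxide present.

0.05423 g

n(HCl) = 0.03139 × 0.3292 = 0.01033 mol
Let x = n(LiOH), y = n(NaOH).
Titrant: 1x + 1y = 0.01033;  mass: 23.95x + 40.00y = 0.3770
Solving, x = 2.264 × 10^-3 mol, y = 8.069 × 10^-3 mol
mass of LiOH = 2.264 × 10^-3 × 23.95 = 0.05423 g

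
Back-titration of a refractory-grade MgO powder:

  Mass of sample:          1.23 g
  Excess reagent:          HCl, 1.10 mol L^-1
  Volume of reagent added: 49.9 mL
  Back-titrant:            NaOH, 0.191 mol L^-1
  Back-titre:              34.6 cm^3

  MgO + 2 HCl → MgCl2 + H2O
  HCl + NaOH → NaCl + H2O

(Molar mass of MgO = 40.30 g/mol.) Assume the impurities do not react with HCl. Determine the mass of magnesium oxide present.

0.973 g

n(HCl) added = 0.0499 × 1.10 = 0.0549 mol
n(NaOH) used in back-titration = 0.0346 × 0.191 = 6.61 × 10^-3 mol
n(HCl) left over = 6.61 × 10^-3 mol (1:1 ratio)
n(HCl) consumed by analyte = 0.0549 − 6.61 × 10^-3 = 0.0483 mol
From the 1:2 ratio, n(MgO) = 1/2 × 0.0483 = 0.0241 mol
mass of MgO = 0.0241 × 40.30 = 0.973 g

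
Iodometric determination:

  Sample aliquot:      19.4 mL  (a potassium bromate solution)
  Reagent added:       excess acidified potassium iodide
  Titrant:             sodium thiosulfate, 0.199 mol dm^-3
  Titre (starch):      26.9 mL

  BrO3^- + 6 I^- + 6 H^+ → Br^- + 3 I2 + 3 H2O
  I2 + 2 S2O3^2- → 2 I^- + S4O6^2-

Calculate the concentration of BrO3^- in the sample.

n(S2O3^2-) = 0.0269 × 0.199 = 5.35 × 10^-3 mol
n(I2) = n(S2O3^2-)/2 = 2.68 × 10^-3 mol
From the 1:3 ratio, n(BrO3^-) in the aliquot = 1/3 × 2.68 × 10^-3 = 8.92 × 10^-4 mol
[BrO3^-] = 8.92 × 10^-4 / 0.0194 = 0.0460 mol/L

0.0460 mol/L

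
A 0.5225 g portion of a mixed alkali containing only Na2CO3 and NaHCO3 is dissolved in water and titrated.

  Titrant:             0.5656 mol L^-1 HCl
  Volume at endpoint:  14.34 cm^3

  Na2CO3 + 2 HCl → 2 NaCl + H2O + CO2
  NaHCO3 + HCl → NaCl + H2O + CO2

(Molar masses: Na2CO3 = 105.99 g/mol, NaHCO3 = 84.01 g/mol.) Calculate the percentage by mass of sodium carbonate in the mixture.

n(HCl) = 0.01434 × 0.5656 = 8.111 × 10^-3 mol
Let x = n(Na2CO3), y = n(NaHCO3).
Titrant: 2x + 1y = 8.111 × 10^-3;  mass: 105.99x + 84.01y = 0.5225
Solving, x = 2.561 × 10^-3 mol, y = 2.988 × 10^-3 mol
mass of Na2CO3 = 2.561 × 10^-3 × 105.99 = 0.2715 g
% Na2CO3 = 0.2715 / 0.5225 × 100 = 51.96 %

51.96 %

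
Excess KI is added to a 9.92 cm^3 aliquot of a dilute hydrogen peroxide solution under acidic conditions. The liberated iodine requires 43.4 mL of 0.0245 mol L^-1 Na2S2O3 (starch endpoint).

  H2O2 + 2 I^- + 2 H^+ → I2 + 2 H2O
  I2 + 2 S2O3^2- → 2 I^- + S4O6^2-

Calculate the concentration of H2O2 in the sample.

0.0536 mol/L

n(S2O3^2-) = 0.0434 × 0.0245 = 1.06 × 10^-3 mol
n(I2) = n(S2O3^2-)/2 = 5.32 × 10^-4 mol
n(H2O2) in the aliquot = 5.32 × 10^-4 mol (1:1 ratio)
[H2O2] = 5.32 × 10^-4 / 0.00992 = 0.0536 mol/L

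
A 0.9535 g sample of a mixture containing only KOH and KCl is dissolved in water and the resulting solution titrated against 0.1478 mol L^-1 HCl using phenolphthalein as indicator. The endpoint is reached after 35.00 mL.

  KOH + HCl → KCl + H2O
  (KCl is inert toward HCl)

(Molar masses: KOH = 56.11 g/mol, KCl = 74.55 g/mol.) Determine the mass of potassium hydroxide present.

0.2903 g

n(HCl) = 0.03500 × 0.1478 = 5.173 × 10^-3 mol
Let x = n(KOH), y = n(KCl).
Titrant: 1x = 5.173 × 10^-3;  mass: 56.11x + 74.55y = 0.9535
Solving, x = 5.173 × 10^-3 mol, y = 8.897 × 10^-3 mol
mass of KOH = 5.173 × 10^-3 × 56.11 = 0.2903 g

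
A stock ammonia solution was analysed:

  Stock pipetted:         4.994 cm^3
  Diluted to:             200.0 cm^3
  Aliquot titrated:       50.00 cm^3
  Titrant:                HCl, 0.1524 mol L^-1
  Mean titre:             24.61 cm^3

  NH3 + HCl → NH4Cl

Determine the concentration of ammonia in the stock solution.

n(HCl) = 0.02461 × 0.1524 = 3.751 × 10^-3 mol
n(NH3) in the aliquot = 3.751 × 10^-3 mol (1:1 ratio)
[NH3]_dilute = 3.751 × 10^-3 / 0.05000 = 0.07501 mol/L
Dilution factor = 200.0 / 4.994 = 40.05
[NH3]_stock = 0.07501 × 40.05 = 3.004 mol/L

3.004 mol/L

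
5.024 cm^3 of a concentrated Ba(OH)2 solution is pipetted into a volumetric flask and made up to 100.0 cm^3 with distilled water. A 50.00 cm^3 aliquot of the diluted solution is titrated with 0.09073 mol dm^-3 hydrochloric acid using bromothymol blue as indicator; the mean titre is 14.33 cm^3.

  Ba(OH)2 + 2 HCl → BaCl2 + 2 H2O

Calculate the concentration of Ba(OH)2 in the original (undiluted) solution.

n(HCl) = 0.01433 × 0.09073 = 1.300 × 10^-3 mol
From the 1:2 ratio, n(Ba(OH)2) in the aliquot = 1/2 × 1.300 × 10^-3 = 6.501 × 10^-4 mol
[Ba(OH)2]_dilute = 6.501 × 10^-4 / 0.05000 = 0.01300 mol/L
Dilution factor = 100.0 / 5.024 = 19.90
[Ba(OH)2]_stock = 0.01300 × 19.90 = 0.2588 mol/L

0.2588 mol/L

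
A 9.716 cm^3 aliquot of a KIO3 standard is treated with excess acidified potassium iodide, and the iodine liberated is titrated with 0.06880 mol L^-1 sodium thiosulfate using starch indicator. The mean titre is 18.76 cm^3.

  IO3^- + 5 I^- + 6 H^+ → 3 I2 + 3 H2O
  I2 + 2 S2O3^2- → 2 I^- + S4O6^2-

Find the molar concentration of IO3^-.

n(S2O3^2-) = 0.01876 × 0.06880 = 1.291 × 10^-3 mol
n(I2) = n(S2O3^2-)/2 = 6.453 × 10^-4 mol
From the 1:3 ratio, n(IO3^-) in the aliquot = 1/3 × 6.453 × 10^-4 = 2.151 × 10^-4 mol
[IO3^-] = 2.151 × 10^-4 / 0.009716 = 0.02214 mol/L

0.02214 mol/L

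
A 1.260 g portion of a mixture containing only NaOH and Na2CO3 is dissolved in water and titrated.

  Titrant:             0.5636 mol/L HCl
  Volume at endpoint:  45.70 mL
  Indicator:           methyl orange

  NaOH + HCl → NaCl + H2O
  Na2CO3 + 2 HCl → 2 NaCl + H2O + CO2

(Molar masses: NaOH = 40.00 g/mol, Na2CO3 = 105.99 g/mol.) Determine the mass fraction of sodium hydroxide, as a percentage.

n(HCl) = 0.04570 × 0.5636 = 0.02576 mol
Let x = n(NaOH), y = n(Na2CO3).
Titrant: 1x + 2y = 0.02576;  mass: 40.00x + 105.99y = 1.260
Solving, x = 8.077 × 10^-3 mol, y = 8.840 × 10^-3 mol
mass of NaOH = 8.077 × 10^-3 × 40.00 = 0.3231 g
% NaOH = 0.3231 / 1.260 × 100 = 25.64 %

25.64 %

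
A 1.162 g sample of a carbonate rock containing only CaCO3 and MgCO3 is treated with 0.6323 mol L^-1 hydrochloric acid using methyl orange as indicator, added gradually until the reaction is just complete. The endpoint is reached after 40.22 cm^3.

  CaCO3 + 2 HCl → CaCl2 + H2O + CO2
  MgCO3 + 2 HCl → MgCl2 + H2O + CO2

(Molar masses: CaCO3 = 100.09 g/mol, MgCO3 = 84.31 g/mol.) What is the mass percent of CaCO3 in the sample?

n(HCl) = 0.04022 × 0.6323 = 0.02543 mol
Let x = n(CaCO3), y = n(MgCO3).
Titrant: 2x + 2y = 0.02543;  mass: 100.09x + 84.31y = 1.162
Solving, x = 5.700 × 10^-3 mol, y = 7.015 × 10^-3 mol
mass of CaCO3 = 5.700 × 10^-3 × 100.09 = 0.5705 g
% CaCO3 = 0.5705 / 1.162 × 100 = 49.10 %

49.10 %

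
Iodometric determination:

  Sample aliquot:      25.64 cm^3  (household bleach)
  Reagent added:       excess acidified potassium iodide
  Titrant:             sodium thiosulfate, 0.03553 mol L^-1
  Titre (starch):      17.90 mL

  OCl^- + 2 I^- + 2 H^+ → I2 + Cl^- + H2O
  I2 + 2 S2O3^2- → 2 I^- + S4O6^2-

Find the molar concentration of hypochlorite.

0.01240 mol/L

n(S2O3^2-) = 0.01790 × 0.03553 = 6.360 × 10^-4 mol
n(I2) = n(S2O3^2-)/2 = 3.180 × 10^-4 mol
n(OCl^-) in the aliquot = 3.180 × 10^-4 mol (1:1 ratio)
[OCl^-] = 3.180 × 10^-4 / 0.02564 = 0.01240 mol/L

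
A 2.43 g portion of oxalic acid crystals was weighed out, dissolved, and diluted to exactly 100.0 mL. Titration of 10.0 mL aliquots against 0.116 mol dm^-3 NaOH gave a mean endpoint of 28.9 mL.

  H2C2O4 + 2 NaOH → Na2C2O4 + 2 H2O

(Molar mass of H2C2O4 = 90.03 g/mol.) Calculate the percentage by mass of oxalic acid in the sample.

n(NaOH) per titration = 0.0289 × 0.116 = 3.35 × 10^-3 mol
From the 1:2 ratio, n(H2C2O4) in each aliquot = 1/2 × 3.35 × 10^-3 = 1.68 × 10^-3 mol
n(H2C2O4) in the whole flask = 1.68 × 10^-3 × 100.0/10.0 = 0.0168 mol
mass of H2C2O4 = 0.0168 × 90.03 = 1.51 g
% H2C2O4 = 1.51 / 2.43 × 100 = 62.1 %

62.1 %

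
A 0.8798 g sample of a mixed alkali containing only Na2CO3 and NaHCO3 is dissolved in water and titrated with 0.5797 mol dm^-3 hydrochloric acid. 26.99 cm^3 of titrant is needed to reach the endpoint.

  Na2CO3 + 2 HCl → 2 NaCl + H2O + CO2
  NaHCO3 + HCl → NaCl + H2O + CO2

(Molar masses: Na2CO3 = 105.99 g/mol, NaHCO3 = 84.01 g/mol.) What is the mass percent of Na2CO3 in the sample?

n(HCl) = 0.02699 × 0.5797 = 0.01565 mol
Let x = n(Na2CO3), y = n(NaHCO3).
Titrant: 2x + 1y = 0.01565;  mass: 105.99x + 84.01y = 0.8798
Solving, x = 7.007 × 10^-3 mol, y = 1.633 × 10^-3 mol
mass of Na2CO3 = 7.007 × 10^-3 × 105.99 = 0.7426 g
% Na2CO3 = 0.7426 / 0.8798 × 100 = 84.41 %

84.41 %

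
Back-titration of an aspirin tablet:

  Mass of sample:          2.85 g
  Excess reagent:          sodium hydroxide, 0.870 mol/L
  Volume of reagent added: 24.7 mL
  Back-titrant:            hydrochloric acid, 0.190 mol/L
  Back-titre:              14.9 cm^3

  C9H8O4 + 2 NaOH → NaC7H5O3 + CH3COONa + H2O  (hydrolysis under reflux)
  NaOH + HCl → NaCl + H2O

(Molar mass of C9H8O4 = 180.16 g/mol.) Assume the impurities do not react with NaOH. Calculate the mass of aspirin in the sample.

1.68 g

n(NaOH) added = 0.0247 × 0.870 = 0.0215 mol
n(HCl) used in back-titration = 0.0149 × 0.190 = 2.83 × 10^-3 mol
n(NaOH) left over = 2.83 × 10^-3 mol (1:1 ratio)
n(NaOH) consumed by analyte = 0.0215 − 2.83 × 10^-3 = 0.0187 mol
From the 1:2 ratio, n(C9H8O4) = 1/2 × 0.0187 = 9.33 × 10^-3 mol
mass of C9H8O4 = 9.33 × 10^-3 × 180.16 = 1.68 g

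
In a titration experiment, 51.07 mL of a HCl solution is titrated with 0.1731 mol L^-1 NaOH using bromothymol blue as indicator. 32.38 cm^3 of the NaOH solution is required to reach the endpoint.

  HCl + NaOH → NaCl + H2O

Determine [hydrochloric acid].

0.1098 mol/L

n(NaOH) = 0.03238 L × 0.1731 mol/L = 5.605 × 10^-3 mol
n(HCl) = 5.605 × 10^-3 mol (1:1 mole ratio)
[HCl] = 5.605 × 10^-3 mol / 0.05107 L = 0.1098 mol/L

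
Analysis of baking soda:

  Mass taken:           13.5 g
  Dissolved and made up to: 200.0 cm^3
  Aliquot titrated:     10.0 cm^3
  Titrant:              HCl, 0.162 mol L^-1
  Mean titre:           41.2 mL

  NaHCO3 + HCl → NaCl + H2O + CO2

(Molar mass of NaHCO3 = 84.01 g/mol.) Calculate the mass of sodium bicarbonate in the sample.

n(HCl) per titration = 0.0412 × 0.162 = 6.67 × 10^-3 mol
n(NaHCO3) in each aliquot = 6.67 × 10^-3 mol (1:1 ratio)
n(NaHCO3) in the whole flask = 6.67 × 10^-3 × 200.0/10.0 = 0.133 mol
mass of NaHCO3 = 0.133 × 84.01 = 11.2 g

11.2 g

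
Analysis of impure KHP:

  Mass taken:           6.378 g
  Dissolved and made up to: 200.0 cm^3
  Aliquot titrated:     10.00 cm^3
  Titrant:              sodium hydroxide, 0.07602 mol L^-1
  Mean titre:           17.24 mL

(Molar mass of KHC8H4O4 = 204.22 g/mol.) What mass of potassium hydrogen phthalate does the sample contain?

5.353 g

KHC8H4O4 + NaOH → KNaC8H4O4 + H2O
n(NaOH) per titration = 0.01724 × 0.07602 = 1.311 × 10^-3 mol
n(KHC8H4O4) in each aliquot = 1.311 × 10^-3 mol (1:1 ratio)
n(KHC8H4O4) in the whole flask = 1.311 × 10^-3 × 200.0/10.00 = 0.02621 mol
mass of KHC8H4O4 = 0.02621 × 204.22 = 5.353 g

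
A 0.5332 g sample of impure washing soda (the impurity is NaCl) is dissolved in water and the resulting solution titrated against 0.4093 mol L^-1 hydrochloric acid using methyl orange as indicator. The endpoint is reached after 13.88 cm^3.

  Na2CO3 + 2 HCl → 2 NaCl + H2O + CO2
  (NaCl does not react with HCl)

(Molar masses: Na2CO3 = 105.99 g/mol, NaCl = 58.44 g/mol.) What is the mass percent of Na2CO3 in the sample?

n(HCl) = 0.01388 × 0.4093 = 5.681 × 10^-3 mol
Let x = n(Na2CO3), y = n(NaCl).
Titrant: 2x = 5.681 × 10^-3;  mass: 105.99x + 58.44y = 0.5332
Solving, x = 2.841 × 10^-3 mol, y = 3.972 × 10^-3 mol
mass of Na2CO3 = 2.841 × 10^-3 × 105.99 = 0.3011 g
% Na2CO3 = 0.3011 / 0.5332 × 100 = 56.46 %

56.46 %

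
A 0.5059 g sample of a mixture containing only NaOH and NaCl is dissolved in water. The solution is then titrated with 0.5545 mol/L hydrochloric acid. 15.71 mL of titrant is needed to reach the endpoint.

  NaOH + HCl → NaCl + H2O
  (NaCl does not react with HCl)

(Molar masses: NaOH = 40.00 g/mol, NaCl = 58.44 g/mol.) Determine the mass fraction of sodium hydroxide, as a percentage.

68.88 %

n(HCl) = 0.01571 × 0.5545 = 8.711 × 10^-3 mol
Let x = n(NaOH), y = n(NaCl).
Titrant: 1x = 8.711 × 10^-3;  mass: 40.00x + 58.44y = 0.5059
Solving, x = 8.711 × 10^-3 mol, y = 2.694 × 10^-3 mol
mass of NaOH = 8.711 × 10^-3 × 40.00 = 0.3484 g
% NaOH = 0.3484 / 0.5059 × 100 = 68.88 %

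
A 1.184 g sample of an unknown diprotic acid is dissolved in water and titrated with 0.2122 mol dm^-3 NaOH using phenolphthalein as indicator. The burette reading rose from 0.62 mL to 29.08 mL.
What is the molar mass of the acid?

392.1 g/mol

n(NaOH) = 0.02846 L × 0.2122 mol/L = 6.039 × 10^-3 mol
From the 1:2 ratio, n(H2A) = 1/2 × 6.039 × 10^-3 = 3.020 × 10^-3 mol
M = m / n = 1.184 g / 3.020 × 10^-3 mol = 392.1 g/mol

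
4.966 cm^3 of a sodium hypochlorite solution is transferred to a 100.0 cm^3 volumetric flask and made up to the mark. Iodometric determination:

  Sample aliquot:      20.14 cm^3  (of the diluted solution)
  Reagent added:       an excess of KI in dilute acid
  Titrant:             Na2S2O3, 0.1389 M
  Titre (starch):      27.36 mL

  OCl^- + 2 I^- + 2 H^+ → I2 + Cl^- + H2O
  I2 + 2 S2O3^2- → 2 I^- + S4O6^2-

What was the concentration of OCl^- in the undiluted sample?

1.900 M

n(S2O3^2-) = 0.02736 × 0.1389 = 3.800 × 10^-3 mol
n(I2) = n(S2O3^2-)/2 = 1.900 × 10^-3 mol
n(OCl^-) in the aliquot = 1.900 × 10^-3 mol (1:1 ratio)
[OCl^-]_dilute = 1.900 × 10^-3 / 0.02014 = 0.09435 mol/L
[OCl^-]_original = 0.09435 × 100.0/4.966 = 1.900 mol/L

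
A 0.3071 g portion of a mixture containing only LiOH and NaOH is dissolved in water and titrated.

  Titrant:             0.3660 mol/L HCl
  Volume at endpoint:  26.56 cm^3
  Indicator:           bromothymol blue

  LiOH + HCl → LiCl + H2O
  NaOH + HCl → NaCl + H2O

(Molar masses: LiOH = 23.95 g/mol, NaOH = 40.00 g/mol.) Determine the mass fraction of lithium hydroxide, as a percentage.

39.72 %

n(HCl) = 0.02656 × 0.3660 = 9.721 × 10^-3 mol
Let x = n(LiOH), y = n(NaOH).
Titrant: 1x + 1y = 9.721 × 10^-3;  mass: 23.95x + 40.00y = 0.3071
Solving, x = 5.093 × 10^-3 mol, y = 4.628 × 10^-3 mol
mass of LiOH = 5.093 × 10^-3 × 23.95 = 0.1220 g
% LiOH = 0.1220 / 0.3071 × 100 = 39.72 %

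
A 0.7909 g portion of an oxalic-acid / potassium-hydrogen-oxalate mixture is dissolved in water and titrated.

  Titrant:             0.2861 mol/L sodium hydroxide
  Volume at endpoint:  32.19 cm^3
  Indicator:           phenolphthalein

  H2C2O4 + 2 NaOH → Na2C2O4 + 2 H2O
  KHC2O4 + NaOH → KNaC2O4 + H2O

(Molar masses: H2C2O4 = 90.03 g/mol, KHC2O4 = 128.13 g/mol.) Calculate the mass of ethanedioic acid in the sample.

0.2107 g

n(NaOH) = 0.03219 × 0.2861 = 9.210 × 10^-3 mol
Let x = n(H2C2O4), y = n(KHC2O4).
Titrant: 2x + 1y = 9.210 × 10^-3;  mass: 90.03x + 128.13y = 0.7909
Solving, x = 2.341 × 10^-3 mol, y = 4.528 × 10^-3 mol
mass of H2C2O4 = 2.341 × 10^-3 × 90.03 = 0.2107 g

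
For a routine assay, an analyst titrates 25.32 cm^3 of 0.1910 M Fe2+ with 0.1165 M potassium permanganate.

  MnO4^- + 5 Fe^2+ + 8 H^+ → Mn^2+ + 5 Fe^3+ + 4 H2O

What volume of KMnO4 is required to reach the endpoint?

n(Fe2+) = 0.02532 L × 0.1910 mol/L = 4.836 × 10^-3 mol
From the 1:5 stoichiometry, n(KMnO4) = 1/5 × 4.836 × 10^-3 = 9.672 × 10^-4 mol
V(KMnO4) = 9.672 × 10^-4 mol / 0.1165 mol/L = 0.008302 L = 8.302 mL

8.302 mL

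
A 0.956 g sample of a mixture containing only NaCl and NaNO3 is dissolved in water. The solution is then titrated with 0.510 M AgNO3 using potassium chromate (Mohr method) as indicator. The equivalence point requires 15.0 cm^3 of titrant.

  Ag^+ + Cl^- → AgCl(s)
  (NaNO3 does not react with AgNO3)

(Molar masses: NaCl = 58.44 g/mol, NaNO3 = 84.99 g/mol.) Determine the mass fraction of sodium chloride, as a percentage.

46.8 %

n(AgNO3) = 0.0150 × 0.510 = 7.65 × 10^-3 mol
Let x = n(NaCl), y = n(NaNO3).
Titrant: 1x = 7.65 × 10^-3;  mass: 58.44x + 84.99y = 0.956
Solving, x = 7.65 × 10^-3 mol, y = 5.99 × 10^-3 mol
mass of NaCl = 7.65 × 10^-3 × 58.44 = 0.447 g
% NaCl = 0.447 / 0.956 × 100 = 46.8 %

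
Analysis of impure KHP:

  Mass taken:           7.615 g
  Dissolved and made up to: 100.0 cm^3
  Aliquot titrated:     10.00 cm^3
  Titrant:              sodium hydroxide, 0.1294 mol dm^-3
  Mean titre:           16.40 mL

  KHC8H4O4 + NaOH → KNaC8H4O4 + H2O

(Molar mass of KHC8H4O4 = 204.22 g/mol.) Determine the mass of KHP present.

n(NaOH) per titration = 0.01640 × 0.1294 = 2.122 × 10^-3 mol
n(KHC8H4O4) in each aliquot = 2.122 × 10^-3 mol (1:1 ratio)
n(KHC8H4O4) in the whole flask = 2.122 × 10^-3 × 100.0/10.00 = 0.02122 mol
mass of KHC8H4O4 = 0.02122 × 204.22 = 4.334 g

4.334 g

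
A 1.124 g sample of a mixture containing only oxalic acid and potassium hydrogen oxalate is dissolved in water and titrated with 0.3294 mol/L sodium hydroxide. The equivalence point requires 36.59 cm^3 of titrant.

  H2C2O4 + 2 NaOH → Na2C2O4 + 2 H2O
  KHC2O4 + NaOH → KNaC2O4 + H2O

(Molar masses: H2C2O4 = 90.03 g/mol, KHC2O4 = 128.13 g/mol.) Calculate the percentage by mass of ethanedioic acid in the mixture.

20.25 %

n(NaOH) = 0.03659 × 0.3294 = 0.01205 mol
Let x = n(H2C2O4), y = n(KHC2O4).
Titrant: 2x + 1y = 0.01205;  mass: 90.03x + 128.13y = 1.124
Solving, x = 2.529 × 10^-3 mol, y = 6.996 × 10^-3 mol
mass of H2C2O4 = 2.529 × 10^-3 × 90.03 = 0.2276 g
% H2C2O4 = 0.2276 / 1.124 × 100 = 20.25 %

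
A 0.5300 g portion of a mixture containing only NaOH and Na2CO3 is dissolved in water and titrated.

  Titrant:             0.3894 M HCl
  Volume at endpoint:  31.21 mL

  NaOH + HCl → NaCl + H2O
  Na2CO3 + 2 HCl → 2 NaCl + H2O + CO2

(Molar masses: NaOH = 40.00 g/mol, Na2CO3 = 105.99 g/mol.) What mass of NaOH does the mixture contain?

0.3511 g

n(HCl) = 0.03121 × 0.3894 = 0.01215 mol
Let x = n(NaOH), y = n(Na2CO3).
Titrant: 1x + 2y = 0.01215;  mass: 40.00x + 105.99y = 0.5300
Solving, x = 8.777 × 10^-3 mol, y = 1.688 × 10^-3 mol
mass of NaOH = 8.777 × 10^-3 × 40.00 = 0.3511 g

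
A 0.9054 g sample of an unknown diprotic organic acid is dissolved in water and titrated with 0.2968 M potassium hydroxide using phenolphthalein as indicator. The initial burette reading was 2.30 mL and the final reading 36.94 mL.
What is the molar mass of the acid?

n(KOH) = 0.03464 L × 0.2968 mol/L = 0.01028 mol
From the 1:2 ratio, n(H2A) = 1/2 × 0.01028 = 5.141 × 10^-3 mol
M = m / n = 0.9054 g / 5.141 × 10^-3 mol = 176.1 g/mol

176.1 g/mol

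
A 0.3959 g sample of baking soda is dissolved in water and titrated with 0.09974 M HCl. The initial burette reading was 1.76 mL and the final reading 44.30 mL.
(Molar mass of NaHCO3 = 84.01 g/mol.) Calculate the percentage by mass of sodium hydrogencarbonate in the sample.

NaHCO3 + HCl → NaCl + H2O + CO2
n(HCl) = 0.04254 L × 0.09974 mol/L = 4.243 × 10^-3 mol
n(NaHCO3) = 4.243 × 10^-3 mol (1:1 ratio)
mass of NaHCO3 = 4.243 × 10^-3 × 84.01 g/mol = 0.3564 g
% NaHCO3 = 0.3564 / 0.3959 × 100 = 90.04 %

90.04 %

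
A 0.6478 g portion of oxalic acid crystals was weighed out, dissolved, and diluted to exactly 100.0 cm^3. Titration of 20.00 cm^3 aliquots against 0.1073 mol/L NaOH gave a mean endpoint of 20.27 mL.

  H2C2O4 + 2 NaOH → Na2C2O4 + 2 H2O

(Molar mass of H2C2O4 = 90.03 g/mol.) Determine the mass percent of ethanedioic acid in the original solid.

n(NaOH) per titration = 0.02027 × 0.1073 = 2.175 × 10^-3 mol
From the 1:2 ratio, n(H2C2O4) in each aliquot = 1/2 × 2.175 × 10^-3 = 1.087 × 10^-3 mol
n(H2C2O4) in the whole flask = 1.087 × 10^-3 × 100.0/20.00 = 5.437 × 10^-3 mol
mass of H2C2O4 = 5.437 × 10^-3 × 90.03 = 0.4895 g
% H2C2O4 = 0.4895 / 0.6478 × 100 = 75.57 %

75.57 %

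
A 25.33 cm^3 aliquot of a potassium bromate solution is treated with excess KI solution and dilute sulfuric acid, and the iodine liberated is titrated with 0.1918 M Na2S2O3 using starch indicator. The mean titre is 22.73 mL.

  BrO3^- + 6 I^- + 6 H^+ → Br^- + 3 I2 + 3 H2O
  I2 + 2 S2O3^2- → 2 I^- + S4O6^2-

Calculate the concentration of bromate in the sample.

n(S2O3^2-) = 0.02273 × 0.1918 = 4.360 × 10^-3 mol
n(I2) = n(S2O3^2-)/2 = 2.180 × 10^-3 mol
From the 1:3 ratio, n(BrO3^-) in the aliquot = 1/3 × 2.180 × 10^-3 = 7.266 × 10^-4 mol
[BrO3^-] = 7.266 × 10^-4 / 0.02533 = 0.02869 mol/L

0.02869 M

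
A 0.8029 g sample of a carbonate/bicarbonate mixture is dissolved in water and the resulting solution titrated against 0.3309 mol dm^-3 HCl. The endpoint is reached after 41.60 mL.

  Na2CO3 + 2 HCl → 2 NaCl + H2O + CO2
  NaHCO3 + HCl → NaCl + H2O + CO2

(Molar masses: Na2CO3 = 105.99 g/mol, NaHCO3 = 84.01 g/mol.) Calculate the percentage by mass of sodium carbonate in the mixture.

75.24 %

n(HCl) = 0.04160 × 0.3309 = 0.01377 mol
Let x = n(Na2CO3), y = n(NaHCO3).
Titrant: 2x + 1y = 0.01377;  mass: 105.99x + 84.01y = 0.8029
Solving, x = 5.699 × 10^-3 mol, y = 2.367 × 10^-3 mol
mass of Na2CO3 = 5.699 × 10^-3 × 105.99 = 0.6041 g
% Na2CO3 = 0.6041 / 0.8029 × 100 = 75.24 %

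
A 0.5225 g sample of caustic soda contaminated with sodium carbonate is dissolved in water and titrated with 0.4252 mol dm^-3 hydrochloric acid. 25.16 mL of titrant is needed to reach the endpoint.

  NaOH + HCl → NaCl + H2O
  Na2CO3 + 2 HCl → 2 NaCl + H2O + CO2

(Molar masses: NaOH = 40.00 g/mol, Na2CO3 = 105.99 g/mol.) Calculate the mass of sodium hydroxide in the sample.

0.1368 g

n(HCl) = 0.02516 × 0.4252 = 0.01070 mol
Let x = n(NaOH), y = n(Na2CO3).
Titrant: 1x + 2y = 0.01070;  mass: 40.00x + 105.99y = 0.5225
Solving, x = 3.420 × 10^-3 mol, y = 3.639 × 10^-3 mol
mass of NaOH = 3.420 × 10^-3 × 40.00 = 0.1368 g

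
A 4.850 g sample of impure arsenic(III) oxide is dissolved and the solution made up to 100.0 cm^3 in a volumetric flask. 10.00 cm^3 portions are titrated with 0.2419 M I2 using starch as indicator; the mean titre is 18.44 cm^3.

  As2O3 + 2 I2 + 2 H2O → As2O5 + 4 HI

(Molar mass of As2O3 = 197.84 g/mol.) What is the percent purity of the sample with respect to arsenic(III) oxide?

n(I2) per titration = 0.01844 × 0.2419 = 4.461 × 10^-3 mol
From the 1:2 ratio, n(As2O3) in each aliquot = 1/2 × 4.461 × 10^-3 = 2.230 × 10^-3 mol
n(As2O3) in the whole flask = 2.230 × 10^-3 × 100.0/10.00 = 0.02230 mol
mass of As2O3 = 0.02230 × 197.84 = 4.412 g
% As2O3 = 4.412 / 4.850 × 100 = 90.98 %

90.98 %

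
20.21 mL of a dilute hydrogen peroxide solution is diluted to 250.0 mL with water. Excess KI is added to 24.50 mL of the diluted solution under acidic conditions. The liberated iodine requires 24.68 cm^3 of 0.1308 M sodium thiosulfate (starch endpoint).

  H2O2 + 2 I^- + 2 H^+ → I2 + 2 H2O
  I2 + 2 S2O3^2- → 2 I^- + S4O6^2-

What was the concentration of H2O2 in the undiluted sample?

n(S2O3^2-) = 0.02468 × 0.1308 = 3.228 × 10^-3 mol
n(I2) = n(S2O3^2-)/2 = 1.614 × 10^-3 mol
n(H2O2) in the aliquot = 1.614 × 10^-3 mol (1:1 ratio)
[H2O2]_dilute = 1.614 × 10^-3 / 0.02450 = 0.06588 mol/L
[H2O2]_original = 0.06588 × 250.0/20.21 = 0.8149 mol/L

0.8149 M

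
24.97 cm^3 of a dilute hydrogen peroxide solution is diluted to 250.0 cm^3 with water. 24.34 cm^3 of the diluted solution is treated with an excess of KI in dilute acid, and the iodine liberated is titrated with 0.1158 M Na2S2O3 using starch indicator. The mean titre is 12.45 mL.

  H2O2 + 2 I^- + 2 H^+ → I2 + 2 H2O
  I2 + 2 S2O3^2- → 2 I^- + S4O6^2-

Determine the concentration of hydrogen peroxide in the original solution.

0.2965 M

n(S2O3^2-) = 0.01245 × 0.1158 = 1.442 × 10^-3 mol
n(I2) = n(S2O3^2-)/2 = 7.209 × 10^-4 mol
n(H2O2) in the aliquot = 7.209 × 10^-4 mol (1:1 ratio)
[H2O2]_dilute = 7.209 × 10^-4 / 0.02434 = 0.02962 mol/L
[H2O2]_original = 0.02962 × 250.0/24.97 = 0.2965 mol/L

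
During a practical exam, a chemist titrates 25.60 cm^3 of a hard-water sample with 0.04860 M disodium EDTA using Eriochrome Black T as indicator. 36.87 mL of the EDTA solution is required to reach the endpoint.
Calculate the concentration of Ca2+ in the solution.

Ca^2+ + EDTA^4- → [Ca(EDTA)]^2-
n(EDTA) = 0.03687 L × 0.04860 mol/L = 1.792 × 10^-3 mol
n(Ca2+) = 1.792 × 10^-3 mol (1:1 mole ratio)
[Ca2+] = 1.792 × 10^-3 mol / 0.02560 L = 0.07000 mol/L

0.07000 M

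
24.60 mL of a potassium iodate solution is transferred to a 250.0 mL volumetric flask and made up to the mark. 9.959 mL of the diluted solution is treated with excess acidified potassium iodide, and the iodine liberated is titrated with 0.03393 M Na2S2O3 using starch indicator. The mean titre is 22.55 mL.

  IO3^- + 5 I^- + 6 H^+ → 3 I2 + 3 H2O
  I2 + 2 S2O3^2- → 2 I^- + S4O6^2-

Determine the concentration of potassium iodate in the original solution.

n(S2O3^2-) = 0.02255 × 0.03393 = 7.651 × 10^-4 mol
n(I2) = n(S2O3^2-)/2 = 3.826 × 10^-4 mol
From the 1:3 ratio, n(IO3^-) in the aliquot = 1/3 × 3.826 × 10^-4 = 1.275 × 10^-4 mol
[IO3^-]_dilute = 1.275 × 10^-4 / 0.009959 = 0.01280 mol/L
[IO3^-]_original = 0.01280 × 250.0/24.60 = 0.1301 mol/L

0.1301 M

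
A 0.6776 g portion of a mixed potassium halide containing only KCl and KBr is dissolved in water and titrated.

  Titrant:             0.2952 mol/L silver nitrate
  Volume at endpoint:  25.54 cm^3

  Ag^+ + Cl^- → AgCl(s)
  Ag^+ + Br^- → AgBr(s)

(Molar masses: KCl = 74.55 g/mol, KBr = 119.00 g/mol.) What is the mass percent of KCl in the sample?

54.35 %

n(AgNO3) = 0.02554 × 0.2952 = 7.539 × 10^-3 mol
Let x = n(KCl), y = n(KBr).
Titrant: 1x + 1y = 7.539 × 10^-3;  mass: 74.55x + 119.00y = 0.6776
Solving, x = 4.940 × 10^-3 mol, y = 2.599 × 10^-3 mol
mass of KCl = 4.940 × 10^-3 × 74.55 = 0.3683 g
% KCl = 0.3683 / 0.6776 × 100 = 54.35 %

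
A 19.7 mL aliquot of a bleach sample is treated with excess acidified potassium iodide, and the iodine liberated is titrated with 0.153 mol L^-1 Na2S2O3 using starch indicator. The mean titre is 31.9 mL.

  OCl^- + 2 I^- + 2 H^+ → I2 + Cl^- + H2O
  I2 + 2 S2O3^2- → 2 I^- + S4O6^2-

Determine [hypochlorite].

0.124 mol/L

n(S2O3^2-) = 0.0319 × 0.153 = 4.88 × 10^-3 mol
n(I2) = n(S2O3^2-)/2 = 2.44 × 10^-3 mol
n(OCl^-) in the aliquot = 2.44 × 10^-3 mol (1:1 ratio)
[OCl^-] = 2.44 × 10^-3 / 0.0197 = 0.124 mol/L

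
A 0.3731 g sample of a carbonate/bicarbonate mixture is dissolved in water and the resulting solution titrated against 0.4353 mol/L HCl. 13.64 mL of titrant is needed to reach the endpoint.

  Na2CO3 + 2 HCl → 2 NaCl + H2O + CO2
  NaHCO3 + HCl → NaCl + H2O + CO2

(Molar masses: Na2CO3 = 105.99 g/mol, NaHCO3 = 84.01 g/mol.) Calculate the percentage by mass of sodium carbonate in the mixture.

n(HCl) = 0.01364 × 0.4353 = 5.937 × 10^-3 mol
Let x = n(Na2CO3), y = n(NaHCO3).
Titrant: 2x + 1y = 5.937 × 10^-3;  mass: 105.99x + 84.01y = 0.3731
Solving, x = 2.027 × 10^-3 mol, y = 1.884 × 10^-3 mol
mass of Na2CO3 = 2.027 × 10^-3 × 105.99 = 0.2148 g
% Na2CO3 = 0.2148 / 0.3731 × 100 = 57.57 %

57.57 %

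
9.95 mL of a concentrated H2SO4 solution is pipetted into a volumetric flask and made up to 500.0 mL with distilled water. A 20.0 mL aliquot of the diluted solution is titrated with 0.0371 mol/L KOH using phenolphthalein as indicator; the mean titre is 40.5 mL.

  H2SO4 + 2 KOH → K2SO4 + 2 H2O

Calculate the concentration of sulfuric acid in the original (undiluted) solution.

1.89 mol/L

n(KOH) = 0.0405 × 0.0371 = 1.50 × 10^-3 mol
From the 1:2 ratio, n(H2SO4) in the aliquot = 1/2 × 1.50 × 10^-3 = 7.51 × 10^-4 mol
[H2SO4]_dilute = 7.51 × 10^-4 / 0.0200 = 0.0376 mol/L
Dilution factor = 500.0 / 9.95 = 50.25
[H2SO4]_stock = 0.0376 × 50.25 = 1.89 mol/L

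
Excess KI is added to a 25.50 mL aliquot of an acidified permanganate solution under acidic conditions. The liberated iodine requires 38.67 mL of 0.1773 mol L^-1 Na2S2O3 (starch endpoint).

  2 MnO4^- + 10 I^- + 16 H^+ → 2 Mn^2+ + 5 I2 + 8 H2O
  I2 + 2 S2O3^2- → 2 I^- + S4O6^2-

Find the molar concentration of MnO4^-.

n(S2O3^2-) = 0.03867 × 0.1773 = 6.856 × 10^-3 mol
n(I2) = n(S2O3^2-)/2 = 3.428 × 10^-3 mol
From the 2:5 ratio, n(MnO4^-) in the aliquot = 2/5 × 3.428 × 10^-3 = 1.371 × 10^-3 mol
[MnO4^-] = 1.371 × 10^-3 / 0.02550 = 0.05377 mol/L

0.05377 mol/L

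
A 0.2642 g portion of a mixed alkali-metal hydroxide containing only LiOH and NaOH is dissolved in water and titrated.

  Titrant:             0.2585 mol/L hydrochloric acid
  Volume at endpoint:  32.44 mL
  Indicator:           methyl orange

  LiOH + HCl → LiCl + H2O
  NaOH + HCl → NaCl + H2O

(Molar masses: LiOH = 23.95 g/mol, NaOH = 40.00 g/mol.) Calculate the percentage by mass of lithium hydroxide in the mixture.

40.23 %

n(HCl) = 0.03244 × 0.2585 = 8.386 × 10^-3 mol
Let x = n(LiOH), y = n(NaOH).
Titrant: 1x + 1y = 8.386 × 10^-3;  mass: 23.95x + 40.00y = 0.2642
Solving, x = 4.438 × 10^-3 mol, y = 3.948 × 10^-3 mol
mass of LiOH = 4.438 × 10^-3 × 23.95 = 0.1063 g
% LiOH = 0.1063 / 0.2642 × 100 = 40.23 %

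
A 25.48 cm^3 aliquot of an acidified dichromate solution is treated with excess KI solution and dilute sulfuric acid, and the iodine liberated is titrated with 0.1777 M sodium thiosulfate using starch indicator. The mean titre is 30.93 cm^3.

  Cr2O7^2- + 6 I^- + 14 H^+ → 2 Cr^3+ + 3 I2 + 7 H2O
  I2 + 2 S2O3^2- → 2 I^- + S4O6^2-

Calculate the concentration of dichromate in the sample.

0.03595 M

n(S2O3^2-) = 0.03093 × 0.1777 = 5.496 × 10^-3 mol
n(I2) = n(S2O3^2-)/2 = 2.748 × 10^-3 mol
From the 1:3 ratio, n(Cr2O7^2-) in the aliquot = 1/3 × 2.748 × 10^-3 = 9.160 × 10^-4 mol
[Cr2O7^2-] = 9.160 × 10^-4 / 0.02548 = 0.03595 mol/L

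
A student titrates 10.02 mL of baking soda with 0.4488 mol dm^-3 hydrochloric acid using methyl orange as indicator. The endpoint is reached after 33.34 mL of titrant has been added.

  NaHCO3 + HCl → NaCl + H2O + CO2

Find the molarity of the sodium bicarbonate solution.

n(HCl) = 0.03334 L × 0.4488 mol/L = 0.01496 mol
n(NaHCO3) = 0.01496 mol (1:1 mole ratio)
[NaHCO3] = 0.01496 mol / 0.01002 L = 1.493 mol/L

1.493 mol/L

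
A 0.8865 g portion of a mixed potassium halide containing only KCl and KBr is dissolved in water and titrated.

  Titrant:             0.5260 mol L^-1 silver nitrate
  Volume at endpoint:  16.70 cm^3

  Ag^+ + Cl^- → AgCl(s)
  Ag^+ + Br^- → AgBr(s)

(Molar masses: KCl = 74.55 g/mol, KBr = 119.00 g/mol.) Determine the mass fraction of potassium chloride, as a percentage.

n(AgNO3) = 0.01670 × 0.5260 = 8.784 × 10^-3 mol
Let x = n(KCl), y = n(KBr).
Titrant: 1x + 1y = 8.784 × 10^-3;  mass: 74.55x + 119.00y = 0.8865
Solving, x = 3.573 × 10^-3 mol, y = 5.211 × 10^-3 mol
mass of KCl = 3.573 × 10^-3 × 74.55 = 0.2664 g
% KCl = 0.2664 / 0.8865 × 100 = 30.05 %

30.05 %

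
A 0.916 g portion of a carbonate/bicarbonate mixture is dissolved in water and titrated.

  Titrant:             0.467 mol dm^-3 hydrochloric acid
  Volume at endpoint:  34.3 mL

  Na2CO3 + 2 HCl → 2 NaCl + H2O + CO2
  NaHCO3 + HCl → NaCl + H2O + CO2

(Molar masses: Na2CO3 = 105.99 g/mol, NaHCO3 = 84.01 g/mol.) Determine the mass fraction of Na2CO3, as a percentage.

n(HCl) = 0.0343 × 0.467 = 0.0160 mol
Let x = n(Na2CO3), y = n(NaHCO3).
Titrant: 2x + 1y = 0.0160;  mass: 105.99x + 84.01y = 0.916
Solving, x = 6.93 × 10^-3 mol, y = 2.16 × 10^-3 mol
mass of Na2CO3 = 6.93 × 10^-3 × 105.99 = 0.734 g
% Na2CO3 = 0.734 / 0.916 × 100 = 80.2 %

80.2 %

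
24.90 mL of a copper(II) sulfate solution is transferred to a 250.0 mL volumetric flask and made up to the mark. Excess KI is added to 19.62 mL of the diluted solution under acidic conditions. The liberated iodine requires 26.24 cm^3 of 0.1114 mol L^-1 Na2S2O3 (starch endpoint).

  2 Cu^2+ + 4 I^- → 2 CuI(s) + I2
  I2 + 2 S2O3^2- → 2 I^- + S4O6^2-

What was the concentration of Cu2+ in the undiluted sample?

1.496 mol/L

n(S2O3^2-) = 0.02624 × 0.1114 = 2.923 × 10^-3 mol
n(I2) = n(S2O3^2-)/2 = 1.462 × 10^-3 mol
From the 2:1 ratio, n(Cu2+) in the aliquot = 2/1 × 1.462 × 10^-3 = 2.923 × 10^-3 mol
[Cu2+]_dilute = 2.923 × 10^-3 / 0.01962 = 0.1490 mol/L
[Cu2+]_original = 0.1490 × 250.0/24.90 = 1.496 mol/L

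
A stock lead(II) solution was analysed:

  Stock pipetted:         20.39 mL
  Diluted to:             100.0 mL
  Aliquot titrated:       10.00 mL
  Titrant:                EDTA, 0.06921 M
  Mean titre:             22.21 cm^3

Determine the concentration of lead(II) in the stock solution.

Pb^2+ + EDTA^4- → [Pb(EDTA)]^2-
n(EDTA) = 0.02221 × 0.06921 = 1.537 × 10^-3 mol
n(Pb2+) in the aliquot = 1.537 × 10^-3 mol (1:1 ratio)
[Pb2+]_dilute = 1.537 × 10^-3 / 0.01000 = 0.1537 mol/L
Dilution factor = 100.0 / 20.39 = 4.904
[Pb2+]_stock = 0.1537 × 4.904 = 0.7539 mol/L

0.7539 M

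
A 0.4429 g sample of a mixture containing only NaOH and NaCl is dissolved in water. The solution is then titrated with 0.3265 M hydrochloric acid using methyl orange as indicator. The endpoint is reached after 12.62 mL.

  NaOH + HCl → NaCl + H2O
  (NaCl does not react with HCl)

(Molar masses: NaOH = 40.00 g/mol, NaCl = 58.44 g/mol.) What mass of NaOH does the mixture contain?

0.1648 g

n(HCl) = 0.01262 × 0.3265 = 4.120 × 10^-3 mol
Let x = n(NaOH), y = n(NaCl).
Titrant: 1x = 4.120 × 10^-3;  mass: 40.00x + 58.44y = 0.4429
Solving, x = 4.120 × 10^-3 mol, y = 4.758 × 10^-3 mol
mass of NaOH = 4.120 × 10^-3 × 40.00 = 0.1648 g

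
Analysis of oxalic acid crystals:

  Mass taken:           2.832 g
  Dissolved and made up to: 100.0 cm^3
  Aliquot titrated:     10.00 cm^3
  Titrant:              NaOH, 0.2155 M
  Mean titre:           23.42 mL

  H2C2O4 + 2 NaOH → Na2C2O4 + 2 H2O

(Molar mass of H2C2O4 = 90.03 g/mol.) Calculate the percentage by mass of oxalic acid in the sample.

n(NaOH) per titration = 0.02342 × 0.2155 = 5.047 × 10^-3 mol
From the 1:2 ratio, n(H2C2O4) in each aliquot = 1/2 × 5.047 × 10^-3 = 2.524 × 10^-3 mol
n(H2C2O4) in the whole flask = 2.524 × 10^-3 × 100.0/10.00 = 0.02524 mol
mass of H2C2O4 = 0.02524 × 90.03 = 2.272 g
% H2C2O4 = 2.272 / 2.832 × 100 = 80.22 %

80.22 %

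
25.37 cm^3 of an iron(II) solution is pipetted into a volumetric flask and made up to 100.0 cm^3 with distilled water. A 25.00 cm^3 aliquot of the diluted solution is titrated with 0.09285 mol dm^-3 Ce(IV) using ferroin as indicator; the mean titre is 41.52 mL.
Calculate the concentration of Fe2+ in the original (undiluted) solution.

0.6078 mol/L

Ce^4+ + Fe^2+ → Ce^3+ + Fe^3+
n(Ce4+) = 0.04152 × 0.09285 = 3.855 × 10^-3 mol
n(Fe2+) in the aliquot = 3.855 × 10^-3 mol (1:1 ratio)
[Fe2+]_dilute = 3.855 × 10^-3 / 0.02500 = 0.1542 mol/L
Dilution factor = 100.0 / 25.37 = 3.942
[Fe2+]_stock = 0.1542 × 3.942 = 0.6078 mol/L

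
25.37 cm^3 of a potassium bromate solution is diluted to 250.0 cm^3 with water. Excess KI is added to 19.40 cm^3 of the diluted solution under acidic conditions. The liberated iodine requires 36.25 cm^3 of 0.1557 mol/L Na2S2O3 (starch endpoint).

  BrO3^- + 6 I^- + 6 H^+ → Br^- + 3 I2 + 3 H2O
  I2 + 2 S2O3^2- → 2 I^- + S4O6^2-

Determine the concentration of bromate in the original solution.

n(S2O3^2-) = 0.03625 × 0.1557 = 5.644 × 10^-3 mol
n(I2) = n(S2O3^2-)/2 = 2.822 × 10^-3 mol
From the 1:3 ratio, n(BrO3^-) in the aliquot = 1/3 × 2.822 × 10^-3 = 9.407 × 10^-4 mol
[BrO3^-]_dilute = 9.407 × 10^-4 / 0.01940 = 0.04849 mol/L
[BrO3^-]_original = 0.04849 × 250.0/25.37 = 0.4778 mol/L

0.4778 mol/L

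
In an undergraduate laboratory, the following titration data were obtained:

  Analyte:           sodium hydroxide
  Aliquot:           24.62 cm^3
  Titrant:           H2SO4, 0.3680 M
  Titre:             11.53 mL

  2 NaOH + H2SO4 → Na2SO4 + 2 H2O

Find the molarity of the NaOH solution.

n(H2SO4) = 0.01153 L × 0.3680 mol/L = 4.243 × 10^-3 mol
From the 2:1 mole ratio, n(NaOH) = 2/1 × 4.243 × 10^-3 = 8.486 × 10^-3 mol
[NaOH] = 8.486 × 10^-3 mol / 0.02462 L = 0.3447 mol/L

0.3447 M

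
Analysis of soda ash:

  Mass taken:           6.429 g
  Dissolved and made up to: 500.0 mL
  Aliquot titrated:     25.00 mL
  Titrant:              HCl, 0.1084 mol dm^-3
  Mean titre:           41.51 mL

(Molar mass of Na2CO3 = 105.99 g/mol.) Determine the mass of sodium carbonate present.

Na2CO3 + 2 HCl → 2 NaCl + H2O + CO2
n(HCl) per titration = 0.04151 × 0.1084 = 4.500 × 10^-3 mol
From the 1:2 ratio, n(Na2CO3) in each aliquot = 1/2 × 4.500 × 10^-3 = 2.250 × 10^-3 mol
n(Na2CO3) in the whole flask = 2.250 × 10^-3 × 500.0/25.00 = 0.04500 mol
mass of Na2CO3 = 0.04500 × 105.99 = 4.769 g

4.769 g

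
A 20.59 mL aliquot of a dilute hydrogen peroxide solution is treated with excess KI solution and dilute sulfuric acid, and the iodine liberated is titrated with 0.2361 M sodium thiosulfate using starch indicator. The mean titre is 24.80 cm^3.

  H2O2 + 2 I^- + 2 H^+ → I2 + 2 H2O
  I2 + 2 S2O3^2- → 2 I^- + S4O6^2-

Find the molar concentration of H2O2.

n(S2O3^2-) = 0.02480 × 0.2361 = 5.855 × 10^-3 mol
n(I2) = n(S2O3^2-)/2 = 2.928 × 10^-3 mol
n(H2O2) in the aliquot = 2.928 × 10^-3 mol (1:1 ratio)
[H2O2] = 2.928 × 10^-3 / 0.02059 = 0.1422 mol/L

0.1422 M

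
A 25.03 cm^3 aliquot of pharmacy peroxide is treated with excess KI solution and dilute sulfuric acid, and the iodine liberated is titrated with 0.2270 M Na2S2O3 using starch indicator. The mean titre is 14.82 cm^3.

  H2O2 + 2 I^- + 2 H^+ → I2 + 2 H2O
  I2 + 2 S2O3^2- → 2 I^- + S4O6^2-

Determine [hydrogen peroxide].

0.06720 M

n(S2O3^2-) = 0.01482 × 0.2270 = 3.364 × 10^-3 mol
n(I2) = n(S2O3^2-)/2 = 1.682 × 10^-3 mol
n(H2O2) in the aliquot = 1.682 × 10^-3 mol (1:1 ratio)
[H2O2] = 1.682 × 10^-3 / 0.02503 = 0.06720 mol/L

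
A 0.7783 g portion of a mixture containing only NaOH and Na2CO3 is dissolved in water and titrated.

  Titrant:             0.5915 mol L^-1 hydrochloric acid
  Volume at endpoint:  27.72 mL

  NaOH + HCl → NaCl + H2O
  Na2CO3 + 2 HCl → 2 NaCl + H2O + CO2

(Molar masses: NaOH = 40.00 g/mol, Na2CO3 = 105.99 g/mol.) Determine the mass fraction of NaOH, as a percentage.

35.84 %

n(HCl) = 0.02772 × 0.5915 = 0.01640 mol
Let x = n(NaOH), y = n(Na2CO3).
Titrant: 1x + 2y = 0.01640;  mass: 40.00x + 105.99y = 0.7783
Solving, x = 6.974 × 10^-3 mol, y = 4.711 × 10^-3 mol
mass of NaOH = 6.974 × 10^-3 × 40.00 = 0.2790 g
% NaOH = 0.2790 / 0.7783 × 100 = 35.84 %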